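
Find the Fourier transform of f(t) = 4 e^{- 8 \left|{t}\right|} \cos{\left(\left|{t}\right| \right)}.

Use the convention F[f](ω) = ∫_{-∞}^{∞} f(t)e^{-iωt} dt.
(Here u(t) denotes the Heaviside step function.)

F(ω) = \frac{64 \left(\omega^{2} + 65\right)}{\omega^{4} + 126 \omega^{2} + 4225}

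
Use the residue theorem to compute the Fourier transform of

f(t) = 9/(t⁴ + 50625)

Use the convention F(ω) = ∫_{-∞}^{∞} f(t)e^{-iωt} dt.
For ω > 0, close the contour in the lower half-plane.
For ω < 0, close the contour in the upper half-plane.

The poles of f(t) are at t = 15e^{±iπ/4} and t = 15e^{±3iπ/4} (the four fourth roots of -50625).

Let g(z) = f(z)e^{-iωz}; for large |z| the factor e^{-iωz} decays in the lower half-plane when ω > 0 and in the upper half-plane when ω < 0.

Case ω > 0 (lower half-plane, clockwise contour ⇒ F(ω) = -2πi·ΣRes):
  Res_{z = - \frac{15 \sqrt{2}}{2} - \frac{15 \sqrt{2} i}{2}} g(z) = \frac{\sqrt{2} i \left(1 - i\right) e^{\frac{15 \sqrt{2} \omega \left(-1 + i\right)}{2}}}{3000}
  Res_{z = \frac{15 \sqrt{2}}{2} - \frac{15 \sqrt{2} i}{2}} g(z) = \frac{\sqrt{2} i \left(1 + i\right) e^{- \frac{15 \sqrt{2} \omega \left(1 + i\right)}{2}}}{3000}
  F(ω) = -2πi·ΣRes = \frac{\sqrt{2} \pi \left(1 - i\right) \left(e^{15 \sqrt{2} i \omega} + i\right) e^{- \frac{15 \sqrt{2} \omega \left(1 + i\right)}{2}}}{1500} = \frac{\pi e^{- \frac{15 \sqrt{2} \omega}{2}} \sin{\left(\frac{15 \sqrt{2} \omega}{2} + \frac{\pi}{4} \right)}}{375}

Case ω < 0 (upper half-plane, counterclockwise contour ⇒ F(ω) = +2πi·ΣRes):
  Res_{z = \frac{15 \sqrt{2}}{2} + \frac{15 \sqrt{2} i}{2}} g(z) = \frac{\sqrt{2} i \left(-1 + i\right) e^{\frac{15 \sqrt{2} \omega \left(1 - i\right)}{2}}}{3000}
  Res_{z = - \frac{15 \sqrt{2}}{2} + \frac{15 \sqrt{2} i}{2}} g(z) = \frac{\sqrt{2} \left(1 - i\right) e^{\frac{15 \sqrt{2} \omega \left(1 + i\right)}{2}}}{3000}
  F(ω) = 2πi·ΣRes = - \frac{\sqrt{2} i \pi \left(i \left(1 - i\right) e^{\frac{15 \sqrt{2} \omega \left(1 - i\right)}{2}} - \left(1 - i\right) e^{\frac{15 \sqrt{2} \omega \left(1 + i\right)}{2}}\right)}{1500} = \frac{\pi e^{\frac{15 \sqrt{2} \omega}{2}} \cos{\left(\frac{15 \sqrt{2} \omega}{2} + \frac{\pi}{4} \right)}}{375}

Both cases combine into a single formula in |ω|:

F(ω) = \frac{\pi e^{- \frac{15 \sqrt{2} \left|{\omega}\right|}{2}} \sin{\left(\frac{15 \sqrt{2} \left|{\omega}\right|}{2} + \frac{\pi}{4} \right)}}{375}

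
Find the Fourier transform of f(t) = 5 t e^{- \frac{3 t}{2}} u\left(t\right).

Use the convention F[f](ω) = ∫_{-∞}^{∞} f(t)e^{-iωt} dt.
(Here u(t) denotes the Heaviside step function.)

F(ω) = \frac{20}{\left(2 i \omega + 3\right)^{2}}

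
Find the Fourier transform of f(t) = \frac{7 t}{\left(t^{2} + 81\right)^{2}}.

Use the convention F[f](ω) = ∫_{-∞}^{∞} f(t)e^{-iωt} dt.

F(ω) = - \frac{7 i \pi \omega e^{- 9 \left|{\omega}\right|}}{18}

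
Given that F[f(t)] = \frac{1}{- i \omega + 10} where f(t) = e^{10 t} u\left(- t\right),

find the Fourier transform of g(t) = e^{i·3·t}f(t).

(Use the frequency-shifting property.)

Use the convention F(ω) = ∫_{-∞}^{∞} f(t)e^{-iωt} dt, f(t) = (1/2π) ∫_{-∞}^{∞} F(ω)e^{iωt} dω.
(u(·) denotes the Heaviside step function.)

F[g](ω) = \frac{i}{\omega - 3 + 10 i}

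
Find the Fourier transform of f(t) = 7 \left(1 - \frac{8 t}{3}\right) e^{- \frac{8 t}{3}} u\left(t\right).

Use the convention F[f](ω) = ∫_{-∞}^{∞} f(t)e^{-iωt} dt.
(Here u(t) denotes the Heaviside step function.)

F(ω) = \frac{63 i \omega}{- 9 \omega^{2} + 48 i \omega + 64}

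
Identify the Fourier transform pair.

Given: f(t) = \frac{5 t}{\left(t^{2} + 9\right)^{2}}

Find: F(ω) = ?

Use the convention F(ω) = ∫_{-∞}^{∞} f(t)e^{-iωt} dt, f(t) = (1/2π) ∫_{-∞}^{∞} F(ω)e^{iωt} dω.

F(ω) = - \frac{5 i \pi \omega e^{- 3 \left|{\omega}\right|}}{6}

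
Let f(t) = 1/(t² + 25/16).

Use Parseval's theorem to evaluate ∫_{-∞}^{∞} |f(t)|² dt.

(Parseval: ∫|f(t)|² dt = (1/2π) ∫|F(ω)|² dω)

∫|f(t)|² dt = \frac{32 \pi}{125}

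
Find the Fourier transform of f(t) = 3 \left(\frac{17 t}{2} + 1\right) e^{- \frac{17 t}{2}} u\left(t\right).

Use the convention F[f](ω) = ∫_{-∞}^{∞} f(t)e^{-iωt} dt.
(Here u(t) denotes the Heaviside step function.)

F(ω) = \frac{12 \left(- i \omega - 17\right)}{4 \omega^{2} - 68 i \omega - 289}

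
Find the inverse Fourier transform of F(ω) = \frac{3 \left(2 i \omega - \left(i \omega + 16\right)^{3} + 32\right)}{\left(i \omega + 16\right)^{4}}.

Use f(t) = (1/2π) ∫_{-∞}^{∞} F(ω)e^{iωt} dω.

f(t) = 3 \left(t^{2} - 1\right) e^{- 16 t} u\left(t\right)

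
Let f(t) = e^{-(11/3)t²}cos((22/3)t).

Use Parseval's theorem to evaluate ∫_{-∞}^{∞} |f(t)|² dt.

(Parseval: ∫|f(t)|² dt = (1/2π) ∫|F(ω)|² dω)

∫|f(t)|² dt = \frac{\sqrt{66} \sqrt{\pi} \left(1 + e^{\frac{22}{3}}\right)}{44 e^{\frac{22}{3}}}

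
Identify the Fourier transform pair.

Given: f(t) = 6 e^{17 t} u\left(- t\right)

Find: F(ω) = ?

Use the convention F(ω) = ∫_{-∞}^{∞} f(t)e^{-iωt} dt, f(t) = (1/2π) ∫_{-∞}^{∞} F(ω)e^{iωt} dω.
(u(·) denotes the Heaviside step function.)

F(ω) = - \frac{6}{i \omega - 17}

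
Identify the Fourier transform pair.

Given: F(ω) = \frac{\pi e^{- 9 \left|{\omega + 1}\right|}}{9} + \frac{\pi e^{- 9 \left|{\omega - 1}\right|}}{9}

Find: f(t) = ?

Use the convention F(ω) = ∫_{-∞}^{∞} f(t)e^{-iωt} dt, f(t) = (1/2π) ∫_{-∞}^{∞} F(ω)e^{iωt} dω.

f(t) = \frac{2 \cos{\left(t \right)}}{t^{2} + 81}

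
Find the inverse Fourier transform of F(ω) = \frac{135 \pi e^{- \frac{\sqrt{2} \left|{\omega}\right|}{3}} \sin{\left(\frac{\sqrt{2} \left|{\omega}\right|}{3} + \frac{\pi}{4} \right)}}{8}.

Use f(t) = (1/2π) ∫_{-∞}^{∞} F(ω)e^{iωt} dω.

f(t) = \frac{5}{t^{4} + \frac{16}{81}}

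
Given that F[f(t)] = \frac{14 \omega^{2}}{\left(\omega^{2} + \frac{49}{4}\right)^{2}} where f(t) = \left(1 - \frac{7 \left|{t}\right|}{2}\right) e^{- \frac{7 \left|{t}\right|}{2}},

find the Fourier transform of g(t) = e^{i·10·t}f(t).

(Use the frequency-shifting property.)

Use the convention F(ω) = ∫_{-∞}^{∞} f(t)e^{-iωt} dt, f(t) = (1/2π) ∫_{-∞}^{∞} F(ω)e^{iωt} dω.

F[g](ω) = \frac{224 \left(\omega - 10\right)^{2}}{\left(4 \left(\omega - 10\right)^{2} + 49\right)^{2}}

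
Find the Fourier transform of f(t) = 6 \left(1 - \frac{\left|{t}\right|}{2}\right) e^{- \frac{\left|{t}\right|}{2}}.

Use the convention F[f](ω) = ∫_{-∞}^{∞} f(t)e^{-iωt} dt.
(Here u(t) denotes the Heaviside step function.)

F(ω) = \frac{192 \omega^{2}}{\left(4 \omega^{2} + 1\right)^{2}}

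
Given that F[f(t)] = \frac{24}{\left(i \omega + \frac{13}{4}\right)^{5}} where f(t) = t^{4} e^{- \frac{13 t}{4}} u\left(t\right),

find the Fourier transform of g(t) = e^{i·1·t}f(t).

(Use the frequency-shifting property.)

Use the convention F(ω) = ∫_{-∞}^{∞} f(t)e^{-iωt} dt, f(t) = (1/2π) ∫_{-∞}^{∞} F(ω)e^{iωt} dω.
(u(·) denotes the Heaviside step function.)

F[g](ω) = \frac{24576}{\left(4 i \left(\omega - 1\right) + 13\right)^{5}}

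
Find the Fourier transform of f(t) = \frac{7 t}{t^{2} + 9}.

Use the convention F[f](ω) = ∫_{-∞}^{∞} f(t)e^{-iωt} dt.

F(ω) = - 7 i \pi e^{- 3 \left|{\omega}\right|} \operatorname{sign}{\left(\omega \right)}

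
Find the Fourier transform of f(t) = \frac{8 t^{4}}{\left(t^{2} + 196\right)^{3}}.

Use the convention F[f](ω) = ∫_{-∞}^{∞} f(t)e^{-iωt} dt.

F(ω) = \frac{\pi \left(196 \omega^{2} - 70 \left|{\omega}\right| + 3\right) e^{- 14 \left|{\omega}\right|}}{14}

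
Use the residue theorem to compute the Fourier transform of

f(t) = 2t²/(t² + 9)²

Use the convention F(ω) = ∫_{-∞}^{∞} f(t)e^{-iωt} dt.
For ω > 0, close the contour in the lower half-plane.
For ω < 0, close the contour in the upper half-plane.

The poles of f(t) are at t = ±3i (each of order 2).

Let g(z) = f(z)e^{-iωz}; for large |z| the factor e^{-iωz} decays in the lower half-plane when ω > 0 and in the upper half-plane when ω < 0.

Case ω > 0 (lower half-plane, clockwise contour ⇒ F(ω) = -2πi·ΣRes):
  Res_{z = - 3 i} g(z) = \frac{i \left(1 - 3 \omega\right) e^{- 3 \omega}}{6} (pole of order 2)
  F(ω) = -2πi·ΣRes = \frac{\pi \left(1 - 3 \omega\right) e^{- 3 \omega}}{3}

Case ω < 0 (upper half-plane, counterclockwise contour ⇒ F(ω) = +2πi·ΣRes):
  Res_{z = 3 i} g(z) = \frac{i \left(- 3 \omega - 1\right) e^{3 \omega}}{6} (pole of order 2)
  F(ω) = 2πi·ΣRes = \frac{\pi \left(3 \omega + 1\right) e^{3 \omega}}{3}

Both cases combine into a single formula in |ω|:

F(ω) = \frac{\pi \left(1 - 3 \left|{\omega}\right|\right) e^{- 3 \left|{\omega}\right|}}{3}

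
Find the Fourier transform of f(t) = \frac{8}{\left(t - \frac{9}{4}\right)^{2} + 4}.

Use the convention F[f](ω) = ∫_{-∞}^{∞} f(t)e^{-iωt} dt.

F(ω) = 4 \pi e^{- \frac{9 i \omega}{4} - 2 \left|{\omega}\right|}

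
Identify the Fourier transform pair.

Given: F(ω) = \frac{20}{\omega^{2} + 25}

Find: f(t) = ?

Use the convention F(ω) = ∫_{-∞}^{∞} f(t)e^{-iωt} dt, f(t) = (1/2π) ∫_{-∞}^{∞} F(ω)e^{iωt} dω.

f(t) = 2 e^{- 5 \left|{t}\right|}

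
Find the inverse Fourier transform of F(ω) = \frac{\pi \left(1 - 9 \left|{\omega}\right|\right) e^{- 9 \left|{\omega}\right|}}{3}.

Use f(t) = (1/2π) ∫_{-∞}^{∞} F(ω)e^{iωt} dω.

f(t) = \frac{6 t^{2}}{\left(t^{2} + 81\right)^{2}}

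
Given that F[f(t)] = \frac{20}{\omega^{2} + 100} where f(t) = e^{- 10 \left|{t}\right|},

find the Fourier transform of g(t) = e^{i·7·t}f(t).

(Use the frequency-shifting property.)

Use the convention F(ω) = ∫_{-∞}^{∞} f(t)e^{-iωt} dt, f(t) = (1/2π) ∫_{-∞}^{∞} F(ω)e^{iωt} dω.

F[g](ω) = \frac{20}{\left(\omega - 7\right)^{2} + 100}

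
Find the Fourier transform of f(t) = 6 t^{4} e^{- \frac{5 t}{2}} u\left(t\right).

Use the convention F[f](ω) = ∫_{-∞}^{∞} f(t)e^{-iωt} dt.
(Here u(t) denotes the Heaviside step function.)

F(ω) = \frac{4608}{\left(2 i \omega + 5\right)^{5}}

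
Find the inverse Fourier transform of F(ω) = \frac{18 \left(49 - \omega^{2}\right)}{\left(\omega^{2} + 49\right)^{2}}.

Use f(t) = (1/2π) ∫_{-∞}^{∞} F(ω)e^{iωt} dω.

f(t) = 9 e^{- 7 \left|{t}\right|} \left|{t}\right|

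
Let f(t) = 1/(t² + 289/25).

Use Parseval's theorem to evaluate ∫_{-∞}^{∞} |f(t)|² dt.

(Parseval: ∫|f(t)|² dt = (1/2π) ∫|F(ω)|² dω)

∫|f(t)|² dt = \frac{125 \pi}{9826}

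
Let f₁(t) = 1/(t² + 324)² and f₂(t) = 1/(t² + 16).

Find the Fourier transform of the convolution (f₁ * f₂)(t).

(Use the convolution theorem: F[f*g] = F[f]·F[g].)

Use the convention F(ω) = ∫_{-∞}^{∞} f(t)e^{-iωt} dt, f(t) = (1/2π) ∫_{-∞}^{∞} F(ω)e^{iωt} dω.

F[f₁*f₂](ω) = \frac{\pi^{2} \left(18 \left|{\omega}\right| + 1\right) e^{- 22 \left|{\omega}\right|}}{46656}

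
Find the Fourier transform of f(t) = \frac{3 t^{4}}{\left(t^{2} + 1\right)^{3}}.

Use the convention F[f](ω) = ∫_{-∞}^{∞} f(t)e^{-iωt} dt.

F(ω) = \frac{3 \pi \left(\omega^{2} - 5 \left|{\omega}\right| + 3\right) e^{- \left|{\omega}\right|}}{8}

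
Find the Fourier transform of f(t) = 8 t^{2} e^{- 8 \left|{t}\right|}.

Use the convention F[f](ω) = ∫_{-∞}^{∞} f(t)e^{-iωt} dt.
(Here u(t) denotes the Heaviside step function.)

F(ω) = \frac{256 \left(64 - 3 \omega^{2}\right)}{\left(\omega^{2} + 64\right)^{3}}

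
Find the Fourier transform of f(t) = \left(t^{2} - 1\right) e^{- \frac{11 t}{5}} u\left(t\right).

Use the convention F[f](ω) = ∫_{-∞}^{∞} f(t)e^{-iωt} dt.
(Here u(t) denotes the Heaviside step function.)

F(ω) = \frac{5 \left(250 i \omega - \left(5 i \omega + 11\right)^{3} + 550\right)}{\left(5 i \omega + 11\right)^{4}}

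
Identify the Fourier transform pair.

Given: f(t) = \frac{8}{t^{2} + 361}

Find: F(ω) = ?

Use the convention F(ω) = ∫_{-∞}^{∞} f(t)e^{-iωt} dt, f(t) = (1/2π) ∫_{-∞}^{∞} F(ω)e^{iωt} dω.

F(ω) = \frac{8 \pi e^{- 19 \left|{\omega}\right|}}{19}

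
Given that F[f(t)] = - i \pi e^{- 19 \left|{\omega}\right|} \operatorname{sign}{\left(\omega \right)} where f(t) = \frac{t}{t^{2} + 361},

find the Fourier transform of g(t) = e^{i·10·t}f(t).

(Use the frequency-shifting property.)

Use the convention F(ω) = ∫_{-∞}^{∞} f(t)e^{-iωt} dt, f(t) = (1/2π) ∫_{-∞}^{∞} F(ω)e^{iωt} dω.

F[g](ω) = - i \pi e^{- 19 \left|{\omega - 10}\right|} \operatorname{sign}{\left(\omega - 10 \right)}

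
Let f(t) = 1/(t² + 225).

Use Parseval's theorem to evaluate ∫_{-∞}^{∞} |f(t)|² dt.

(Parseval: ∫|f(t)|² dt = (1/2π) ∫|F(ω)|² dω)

∫|f(t)|² dt = \frac{\pi}{6750}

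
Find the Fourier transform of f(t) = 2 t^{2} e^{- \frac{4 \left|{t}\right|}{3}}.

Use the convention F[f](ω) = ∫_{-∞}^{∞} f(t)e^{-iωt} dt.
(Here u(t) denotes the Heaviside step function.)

F(ω) = \frac{864 \left(16 - 27 \omega^{2}\right)}{\left(9 \omega^{2} + 16\right)^{3}}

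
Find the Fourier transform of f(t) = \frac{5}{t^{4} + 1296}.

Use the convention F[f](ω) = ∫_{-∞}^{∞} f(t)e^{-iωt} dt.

F(ω) = \frac{5 \pi e^{- 3 \sqrt{2} \left|{\omega}\right|} \sin{\left(3 \sqrt{2} \left|{\omega}\right| + \frac{\pi}{4} \right)}}{216}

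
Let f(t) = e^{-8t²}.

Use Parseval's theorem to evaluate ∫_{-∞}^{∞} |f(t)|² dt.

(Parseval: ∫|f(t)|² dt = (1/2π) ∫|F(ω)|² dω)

∫|f(t)|² dt = \frac{\sqrt{\pi}}{4}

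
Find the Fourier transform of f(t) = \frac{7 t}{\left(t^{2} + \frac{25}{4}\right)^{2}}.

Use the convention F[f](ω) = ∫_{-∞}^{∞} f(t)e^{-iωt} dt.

F(ω) = - \frac{7 i \pi \omega e^{- \frac{5 \left|{\omega}\right|}{2}}}{5}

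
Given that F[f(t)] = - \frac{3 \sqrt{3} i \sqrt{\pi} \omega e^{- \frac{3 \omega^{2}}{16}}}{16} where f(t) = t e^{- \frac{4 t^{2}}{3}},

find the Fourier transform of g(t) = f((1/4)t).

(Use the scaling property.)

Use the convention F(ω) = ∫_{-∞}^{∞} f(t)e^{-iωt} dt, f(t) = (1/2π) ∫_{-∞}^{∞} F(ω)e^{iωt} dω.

F[g](ω) = - 3 \sqrt{3} i \sqrt{\pi} \omega e^{- 3 \omega^{2}}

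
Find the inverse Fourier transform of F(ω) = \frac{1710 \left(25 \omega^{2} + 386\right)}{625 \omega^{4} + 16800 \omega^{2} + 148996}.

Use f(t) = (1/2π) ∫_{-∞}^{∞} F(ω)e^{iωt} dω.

f(t) = 9 e^{- \frac{19 \left|{t}\right|}{5}} \cos{\left(\left|{t}\right| \right)}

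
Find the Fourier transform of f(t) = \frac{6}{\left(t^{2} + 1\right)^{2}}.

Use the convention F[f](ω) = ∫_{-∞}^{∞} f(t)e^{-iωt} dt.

F(ω) = 3 \pi \left(\left|{\omega}\right| + 1\right) e^{- \left|{\omega}\right|}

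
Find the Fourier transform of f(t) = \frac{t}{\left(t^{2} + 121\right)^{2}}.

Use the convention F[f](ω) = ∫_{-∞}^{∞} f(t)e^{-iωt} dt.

F(ω) = - \frac{i \pi \omega e^{- 11 \left|{\omega}\right|}}{22}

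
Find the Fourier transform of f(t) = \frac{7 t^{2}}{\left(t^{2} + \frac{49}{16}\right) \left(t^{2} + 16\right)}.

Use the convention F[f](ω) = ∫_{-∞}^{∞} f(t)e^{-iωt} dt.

F(ω) = \frac{448 \pi e^{- 4 \left|{\omega}\right|}}{207} - \frac{196 \pi e^{- \frac{7 \left|{\omega}\right|}{4}}}{207}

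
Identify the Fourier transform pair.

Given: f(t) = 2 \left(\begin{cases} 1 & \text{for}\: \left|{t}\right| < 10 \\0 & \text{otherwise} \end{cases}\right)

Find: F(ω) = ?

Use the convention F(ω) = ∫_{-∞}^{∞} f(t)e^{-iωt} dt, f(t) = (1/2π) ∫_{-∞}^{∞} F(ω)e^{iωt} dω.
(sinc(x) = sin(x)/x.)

F(ω) = 40 \operatorname{sinc}{\left(10 \omega \right)}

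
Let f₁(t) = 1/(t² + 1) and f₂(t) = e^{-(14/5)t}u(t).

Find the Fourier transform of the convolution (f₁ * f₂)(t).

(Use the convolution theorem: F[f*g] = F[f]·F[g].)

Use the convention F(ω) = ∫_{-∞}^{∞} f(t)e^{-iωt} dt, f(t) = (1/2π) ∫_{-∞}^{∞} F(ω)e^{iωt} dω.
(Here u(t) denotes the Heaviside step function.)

F[f₁*f₂](ω) = \frac{5 \pi e^{- \left|{\omega}\right|}}{5 i \omega + 14}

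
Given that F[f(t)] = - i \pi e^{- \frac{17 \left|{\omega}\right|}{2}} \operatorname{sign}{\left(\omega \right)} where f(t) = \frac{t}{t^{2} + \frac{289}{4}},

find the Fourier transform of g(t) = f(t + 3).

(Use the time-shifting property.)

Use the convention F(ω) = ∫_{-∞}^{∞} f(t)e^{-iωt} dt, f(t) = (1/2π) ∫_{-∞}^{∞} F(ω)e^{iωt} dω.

F[g](ω) = - i \pi e^{3 i \omega} e^{- \frac{17 \left|{\omega}\right|}{2}} \operatorname{sign}{\left(\omega \right)}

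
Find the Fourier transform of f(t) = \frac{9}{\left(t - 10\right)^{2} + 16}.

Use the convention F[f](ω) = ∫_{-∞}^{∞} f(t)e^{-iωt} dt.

F(ω) = \frac{9 \pi e^{- 10 i \omega - 4 \left|{\omega}\right|}}{4}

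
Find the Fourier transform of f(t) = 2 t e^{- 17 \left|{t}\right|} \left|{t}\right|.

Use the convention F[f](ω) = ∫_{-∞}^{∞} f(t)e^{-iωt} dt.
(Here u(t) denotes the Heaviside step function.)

F(ω) = \frac{8 i \omega \left(\omega^{2} - 867\right)}{\left(\omega^{2} + 289\right)^{3}}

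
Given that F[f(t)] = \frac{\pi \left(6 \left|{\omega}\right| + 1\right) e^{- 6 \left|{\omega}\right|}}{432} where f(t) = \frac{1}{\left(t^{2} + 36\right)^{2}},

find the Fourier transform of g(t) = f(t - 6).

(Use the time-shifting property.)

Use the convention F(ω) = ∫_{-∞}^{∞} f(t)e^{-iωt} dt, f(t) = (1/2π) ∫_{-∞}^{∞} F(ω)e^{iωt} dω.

F[g](ω) = \frac{\pi \left(6 \left|{\omega}\right| + 1\right) e^{- 6 i \omega - 6 \left|{\omega}\right|}}{432}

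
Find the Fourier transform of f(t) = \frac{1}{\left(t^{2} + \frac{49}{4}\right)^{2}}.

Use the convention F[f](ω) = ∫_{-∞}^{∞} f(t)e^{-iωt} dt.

F(ω) = \frac{2 \pi \left(7 \left|{\omega}\right| + 2\right) e^{- \frac{7 \left|{\omega}\right|}{2}}}{343}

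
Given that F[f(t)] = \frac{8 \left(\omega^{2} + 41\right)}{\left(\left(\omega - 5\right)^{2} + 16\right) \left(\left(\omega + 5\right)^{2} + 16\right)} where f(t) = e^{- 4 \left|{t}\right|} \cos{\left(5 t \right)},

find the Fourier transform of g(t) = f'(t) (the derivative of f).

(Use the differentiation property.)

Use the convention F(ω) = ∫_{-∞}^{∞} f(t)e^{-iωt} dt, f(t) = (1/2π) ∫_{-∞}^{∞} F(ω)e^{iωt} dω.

F[g](ω) = \frac{8 i \omega \left(\omega^{2} + 41\right)}{\omega^{4} - 18 \omega^{2} + 1681}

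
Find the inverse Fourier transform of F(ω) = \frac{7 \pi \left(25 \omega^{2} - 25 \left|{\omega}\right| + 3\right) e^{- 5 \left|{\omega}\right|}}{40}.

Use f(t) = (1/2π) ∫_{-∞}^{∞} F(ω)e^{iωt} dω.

f(t) = \frac{7 t^{4}}{\left(t^{2} + 25\right)^{3}}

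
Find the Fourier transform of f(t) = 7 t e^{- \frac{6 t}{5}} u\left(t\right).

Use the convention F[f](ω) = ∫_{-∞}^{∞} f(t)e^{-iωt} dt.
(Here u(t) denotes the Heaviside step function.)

F(ω) = \frac{175}{\left(5 i \omega + 6\right)^{2}}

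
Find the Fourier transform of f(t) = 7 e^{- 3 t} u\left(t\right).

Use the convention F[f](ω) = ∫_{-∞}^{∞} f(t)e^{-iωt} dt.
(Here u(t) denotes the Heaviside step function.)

F(ω) = \frac{7}{i \omega + 3}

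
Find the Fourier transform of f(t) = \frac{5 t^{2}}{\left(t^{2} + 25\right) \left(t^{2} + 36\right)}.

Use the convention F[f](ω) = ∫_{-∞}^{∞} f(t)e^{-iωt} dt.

F(ω) = \frac{5 \pi \left(6 - 5 e^{\left|{\omega}\right|}\right) e^{- 6 \left|{\omega}\right|}}{11}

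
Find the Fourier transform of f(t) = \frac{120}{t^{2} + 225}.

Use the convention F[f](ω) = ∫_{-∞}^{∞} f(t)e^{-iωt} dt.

F(ω) = 8 \pi e^{- 15 \left|{\omega}\right|}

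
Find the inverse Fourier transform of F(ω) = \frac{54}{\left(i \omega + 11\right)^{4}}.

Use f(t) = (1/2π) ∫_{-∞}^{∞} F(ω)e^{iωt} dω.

f(t) = 9 t^{3} e^{- 11 t} u\left(t\right)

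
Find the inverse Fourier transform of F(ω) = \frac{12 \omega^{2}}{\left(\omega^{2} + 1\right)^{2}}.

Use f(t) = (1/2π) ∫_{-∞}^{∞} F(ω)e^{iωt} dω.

f(t) = 3 \left(1 - \left|{t}\right|\right) e^{- \left|{t}\right|}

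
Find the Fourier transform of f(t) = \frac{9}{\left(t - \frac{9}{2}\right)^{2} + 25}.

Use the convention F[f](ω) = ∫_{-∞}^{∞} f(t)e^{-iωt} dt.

F(ω) = \frac{9 \pi e^{- \frac{9 i \omega}{2} - 5 \left|{\omega}\right|}}{5}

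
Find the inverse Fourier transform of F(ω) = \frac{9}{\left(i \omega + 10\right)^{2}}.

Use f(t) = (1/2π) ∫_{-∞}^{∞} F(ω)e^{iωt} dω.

f(t) = 9 t e^{- 10 t} u\left(t\right)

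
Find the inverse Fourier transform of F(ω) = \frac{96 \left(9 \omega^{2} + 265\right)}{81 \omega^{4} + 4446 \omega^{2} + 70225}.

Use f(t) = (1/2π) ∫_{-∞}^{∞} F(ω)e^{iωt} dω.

f(t) = e^{- \frac{16 \left|{t}\right|}{3}} \cos{\left(\left|{t}\right| \right)}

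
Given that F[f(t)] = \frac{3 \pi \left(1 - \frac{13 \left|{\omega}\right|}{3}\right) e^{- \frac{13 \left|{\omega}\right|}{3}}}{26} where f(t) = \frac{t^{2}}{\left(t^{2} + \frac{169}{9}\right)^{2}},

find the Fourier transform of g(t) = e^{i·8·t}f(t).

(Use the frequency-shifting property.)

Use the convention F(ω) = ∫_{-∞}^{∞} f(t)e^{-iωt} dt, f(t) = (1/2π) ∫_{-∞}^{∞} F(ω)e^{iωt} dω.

F[g](ω) = \frac{\pi \left(3 - 13 \left|{\omega - 8}\right|\right) e^{- \frac{13 \left|{\omega - 8}\right|}{3}}}{26}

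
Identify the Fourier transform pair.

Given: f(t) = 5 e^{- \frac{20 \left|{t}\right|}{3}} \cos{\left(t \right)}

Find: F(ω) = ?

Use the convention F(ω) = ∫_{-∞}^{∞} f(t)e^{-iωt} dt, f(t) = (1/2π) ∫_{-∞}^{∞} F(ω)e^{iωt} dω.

F(ω) = \frac{600 \left(9 \omega^{2} + 409\right)}{81 \omega^{4} + 7038 \omega^{2} + 167281}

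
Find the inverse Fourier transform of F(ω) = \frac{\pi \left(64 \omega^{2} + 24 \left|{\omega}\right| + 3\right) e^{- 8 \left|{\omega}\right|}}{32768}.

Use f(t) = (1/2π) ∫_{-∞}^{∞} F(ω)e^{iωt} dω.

f(t) = \frac{8}{\left(t^{2} + 64\right)^{3}}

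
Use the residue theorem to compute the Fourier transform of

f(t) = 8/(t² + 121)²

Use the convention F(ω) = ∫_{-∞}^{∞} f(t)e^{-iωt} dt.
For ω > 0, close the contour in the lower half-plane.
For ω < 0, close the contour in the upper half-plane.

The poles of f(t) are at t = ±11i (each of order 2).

Let g(z) = f(z)e^{-iωz}; for large |z| the factor e^{-iωz} decays in the lower half-plane when ω > 0 and in the upper half-plane when ω < 0.

Case ω > 0 (lower half-plane, clockwise contour ⇒ F(ω) = -2πi·ΣRes):
  Res_{z = - 11 i} g(z) = \frac{2 i \left(11 \omega + 1\right) e^{- 11 \omega}}{1331} (pole of order 2)
  F(ω) = -2πi·ΣRes = \frac{4 \pi \left(11 \omega + 1\right) e^{- 11 \omega}}{1331}

Case ω < 0 (upper half-plane, counterclockwise contour ⇒ F(ω) = +2πi·ΣRes):
  Res_{z = 11 i} g(z) = \frac{2 i \left(11 \omega - 1\right) e^{11 \omega}}{1331} (pole of order 2)
  F(ω) = 2πi·ΣRes = \frac{4 \pi \left(1 - 11 \omega\right) e^{11 \omega}}{1331}

Both cases combine into a single formula in |ω|:

F(ω) = \frac{4 \pi \left(11 \left|{\omega}\right| + 1\right) e^{- 11 \left|{\omega}\right|}}{1331}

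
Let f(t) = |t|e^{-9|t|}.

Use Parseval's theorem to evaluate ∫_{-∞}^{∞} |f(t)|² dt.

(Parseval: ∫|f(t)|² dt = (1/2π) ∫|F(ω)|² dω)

∫|f(t)|² dt = \frac{1}{1458}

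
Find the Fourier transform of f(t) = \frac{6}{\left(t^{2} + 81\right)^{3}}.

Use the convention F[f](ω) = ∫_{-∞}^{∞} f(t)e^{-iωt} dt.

F(ω) = \frac{\pi \left(27 \omega^{2} + 9 \left|{\omega}\right| + 1\right) e^{- 9 \left|{\omega}\right|}}{26244}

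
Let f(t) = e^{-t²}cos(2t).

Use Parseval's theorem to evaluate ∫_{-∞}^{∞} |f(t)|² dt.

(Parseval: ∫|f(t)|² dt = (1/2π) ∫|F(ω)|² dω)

∫|f(t)|² dt = \frac{\sqrt{2} \sqrt{\pi} \left(1 + e^{2}\right)}{4 e^{2}}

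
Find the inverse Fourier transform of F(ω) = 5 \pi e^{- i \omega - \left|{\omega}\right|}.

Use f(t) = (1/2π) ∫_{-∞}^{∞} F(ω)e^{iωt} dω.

f(t) = \frac{5}{\left(t - 1\right)^{2} + 1}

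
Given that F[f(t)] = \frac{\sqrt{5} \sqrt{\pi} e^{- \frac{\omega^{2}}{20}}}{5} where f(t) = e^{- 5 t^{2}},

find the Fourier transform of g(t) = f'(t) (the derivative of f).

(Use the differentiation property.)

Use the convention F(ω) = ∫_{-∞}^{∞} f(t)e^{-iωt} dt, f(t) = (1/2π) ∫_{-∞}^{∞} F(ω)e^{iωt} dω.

F[g](ω) = \frac{\sqrt{5} i \sqrt{\pi} \omega e^{- \frac{\omega^{2}}{20}}}{5}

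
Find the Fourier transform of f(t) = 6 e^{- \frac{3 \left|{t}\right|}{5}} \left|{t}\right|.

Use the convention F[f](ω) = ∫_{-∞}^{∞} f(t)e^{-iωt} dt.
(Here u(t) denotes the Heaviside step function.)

F(ω) = \frac{300 \left(9 - 25 \omega^{2}\right)}{\left(25 \omega^{2} + 9\right)^{2}}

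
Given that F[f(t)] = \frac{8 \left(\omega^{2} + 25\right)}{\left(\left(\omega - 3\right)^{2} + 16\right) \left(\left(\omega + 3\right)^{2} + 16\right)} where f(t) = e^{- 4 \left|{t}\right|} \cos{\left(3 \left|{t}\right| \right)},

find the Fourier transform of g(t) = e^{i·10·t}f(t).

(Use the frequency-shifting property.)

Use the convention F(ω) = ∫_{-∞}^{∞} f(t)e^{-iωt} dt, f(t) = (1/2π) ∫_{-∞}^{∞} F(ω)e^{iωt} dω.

F[g](ω) = \frac{8 \left(\left(\omega - 10\right)^{2} + 25\right)}{\left(\left(\omega - 13\right)^{2} + 16\right) \left(\left(\omega - 7\right)^{2} + 16\right)}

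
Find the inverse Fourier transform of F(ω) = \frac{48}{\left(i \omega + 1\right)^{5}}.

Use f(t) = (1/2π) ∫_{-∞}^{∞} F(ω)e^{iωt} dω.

f(t) = 2 t^{4} e^{- t} u\left(t\right)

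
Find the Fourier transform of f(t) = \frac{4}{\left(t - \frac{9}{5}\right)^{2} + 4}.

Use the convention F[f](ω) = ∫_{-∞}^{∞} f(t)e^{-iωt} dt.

F(ω) = 2 \pi e^{- \frac{9 i \omega}{5} - 2 \left|{\omega}\right|}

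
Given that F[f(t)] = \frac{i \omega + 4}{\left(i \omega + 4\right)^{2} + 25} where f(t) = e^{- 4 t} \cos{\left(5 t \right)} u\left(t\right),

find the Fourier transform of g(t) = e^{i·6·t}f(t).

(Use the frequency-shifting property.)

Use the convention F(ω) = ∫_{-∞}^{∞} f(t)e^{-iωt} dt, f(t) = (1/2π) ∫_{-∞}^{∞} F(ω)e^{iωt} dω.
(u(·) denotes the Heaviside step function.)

F[g](ω) = \frac{i \left(\omega - 6\right) + 4}{\left(i \left(\omega - 6\right) + 4\right)^{2} + 25}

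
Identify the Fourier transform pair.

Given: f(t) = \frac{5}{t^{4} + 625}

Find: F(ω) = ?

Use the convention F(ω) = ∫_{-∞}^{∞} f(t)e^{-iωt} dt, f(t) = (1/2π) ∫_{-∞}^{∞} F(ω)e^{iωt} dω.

F(ω) = \frac{\pi e^{- \frac{5 \sqrt{2} \left|{\omega}\right|}{2}} \sin{\left(\frac{5 \sqrt{2} \left|{\omega}\right|}{2} + \frac{\pi}{4} \right)}}{25}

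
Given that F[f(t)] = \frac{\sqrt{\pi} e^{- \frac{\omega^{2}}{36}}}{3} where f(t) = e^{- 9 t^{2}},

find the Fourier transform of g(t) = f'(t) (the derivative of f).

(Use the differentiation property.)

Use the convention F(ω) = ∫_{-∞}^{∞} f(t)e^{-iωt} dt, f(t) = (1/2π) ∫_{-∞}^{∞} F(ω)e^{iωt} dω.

F[g](ω) = \frac{i \sqrt{\pi} \omega e^{- \frac{\omega^{2}}{36}}}{3}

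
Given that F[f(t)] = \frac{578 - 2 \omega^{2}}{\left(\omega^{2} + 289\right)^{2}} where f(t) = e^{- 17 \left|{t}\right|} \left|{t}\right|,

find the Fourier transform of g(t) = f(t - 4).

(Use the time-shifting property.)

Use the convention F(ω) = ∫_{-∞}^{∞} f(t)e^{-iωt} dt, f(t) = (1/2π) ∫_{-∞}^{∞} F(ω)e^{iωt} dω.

F[g](ω) = \frac{2 \left(289 - \omega^{2}\right) e^{- 4 i \omega}}{\left(\omega^{2} + 289\right)^{2}}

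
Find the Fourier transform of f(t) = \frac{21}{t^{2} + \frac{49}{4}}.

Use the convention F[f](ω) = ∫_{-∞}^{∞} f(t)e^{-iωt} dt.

F(ω) = 6 \pi e^{- \frac{7 \left|{\omega}\right|}{2}}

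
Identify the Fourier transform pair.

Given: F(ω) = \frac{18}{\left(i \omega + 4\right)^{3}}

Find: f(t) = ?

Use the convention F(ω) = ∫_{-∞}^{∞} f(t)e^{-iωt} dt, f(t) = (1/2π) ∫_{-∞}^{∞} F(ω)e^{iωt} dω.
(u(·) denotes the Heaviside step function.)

f(t) = 9 t^{2} e^{- 4 t} u\left(t\right)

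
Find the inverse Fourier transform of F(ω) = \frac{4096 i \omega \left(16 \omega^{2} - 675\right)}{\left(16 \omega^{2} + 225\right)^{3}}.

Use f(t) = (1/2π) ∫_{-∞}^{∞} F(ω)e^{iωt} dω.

f(t) = 4 t e^{- \frac{15 \left|{t}\right|}{4}} \left|{t}\right|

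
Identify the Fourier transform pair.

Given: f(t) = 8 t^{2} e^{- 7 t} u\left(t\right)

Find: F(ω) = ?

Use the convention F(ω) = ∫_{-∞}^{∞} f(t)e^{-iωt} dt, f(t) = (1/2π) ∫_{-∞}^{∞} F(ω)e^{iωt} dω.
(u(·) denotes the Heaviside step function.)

F(ω) = \frac{16}{\left(i \omega + 7\right)^{3}}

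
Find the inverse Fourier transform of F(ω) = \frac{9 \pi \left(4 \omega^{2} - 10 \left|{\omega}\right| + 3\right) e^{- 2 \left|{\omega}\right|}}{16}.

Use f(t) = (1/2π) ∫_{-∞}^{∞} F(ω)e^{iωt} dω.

f(t) = \frac{9 t^{4}}{\left(t^{2} + 4\right)^{3}}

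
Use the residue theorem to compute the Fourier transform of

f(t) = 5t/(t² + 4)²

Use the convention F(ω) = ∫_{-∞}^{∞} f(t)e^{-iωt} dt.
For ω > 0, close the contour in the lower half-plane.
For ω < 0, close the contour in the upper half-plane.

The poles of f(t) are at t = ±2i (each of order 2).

Let g(z) = f(z)e^{-iωz}; for large |z| the factor e^{-iωz} decays in the lower half-plane when ω > 0 and in the upper half-plane when ω < 0.

Case ω > 0 (lower half-plane, clockwise contour ⇒ F(ω) = -2πi·ΣRes):
  Res_{z = - 2 i} g(z) = \frac{5 \omega e^{- 2 \omega}}{8} (pole of order 2)
  F(ω) = -2πi·ΣRes = - \frac{5 i \pi \omega e^{- 2 \omega}}{4}

Case ω < 0 (upper half-plane, counterclockwise contour ⇒ F(ω) = +2πi·ΣRes):
  Res_{z = 2 i} g(z) = - \frac{5 \omega e^{2 \omega}}{8} (pole of order 2)
  F(ω) = 2πi·ΣRes = - \frac{5 i \pi \omega e^{2 \omega}}{4}

Both cases combine into a single formula in |ω|:

F(ω) = - \frac{5 i \pi \omega e^{- 2 \left|{\omega}\right|}}{4}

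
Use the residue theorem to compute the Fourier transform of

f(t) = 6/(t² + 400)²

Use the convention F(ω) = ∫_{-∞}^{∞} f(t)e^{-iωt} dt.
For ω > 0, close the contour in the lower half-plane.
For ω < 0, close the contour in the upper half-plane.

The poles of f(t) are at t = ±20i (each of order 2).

Let g(z) = f(z)e^{-iωz}; for large |z| the factor e^{-iωz} decays in the lower half-plane when ω > 0 and in the upper half-plane when ω < 0.

Case ω > 0 (lower half-plane, clockwise contour ⇒ F(ω) = -2πi·ΣRes):
  Res_{z = - 20 i} g(z) = \frac{3 i \left(20 \omega + 1\right) e^{- 20 \omega}}{16000} (pole of order 2)
  F(ω) = -2πi·ΣRes = \frac{3 \pi \left(20 \omega + 1\right) e^{- 20 \omega}}{8000}

Case ω < 0 (upper half-plane, counterclockwise contour ⇒ F(ω) = +2πi·ΣRes):
  Res_{z = 20 i} g(z) = \frac{3 i \left(20 \omega - 1\right) e^{20 \omega}}{16000} (pole of order 2)
  F(ω) = 2πi·ΣRes = \frac{3 \pi \left(1 - 20 \omega\right) e^{20 \omega}}{8000}

Both cases combine into a single formula in |ω|:

F(ω) = \frac{3 \pi \left(20 \left|{\omega}\right| + 1\right) e^{- 20 \left|{\omega}\right|}}{8000}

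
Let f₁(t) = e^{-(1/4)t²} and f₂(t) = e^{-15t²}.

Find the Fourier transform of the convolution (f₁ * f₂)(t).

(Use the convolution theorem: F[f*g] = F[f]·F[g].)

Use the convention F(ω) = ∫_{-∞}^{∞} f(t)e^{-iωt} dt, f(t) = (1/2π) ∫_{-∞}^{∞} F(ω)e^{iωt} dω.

F[f₁*f₂](ω) = \frac{2 \sqrt{15} \pi e^{- \frac{61 \omega^{2}}{60}}}{15}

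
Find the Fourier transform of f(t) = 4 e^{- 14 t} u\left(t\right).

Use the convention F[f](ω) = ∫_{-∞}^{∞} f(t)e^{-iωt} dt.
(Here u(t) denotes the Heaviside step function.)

F(ω) = \frac{4}{i \omega + 14}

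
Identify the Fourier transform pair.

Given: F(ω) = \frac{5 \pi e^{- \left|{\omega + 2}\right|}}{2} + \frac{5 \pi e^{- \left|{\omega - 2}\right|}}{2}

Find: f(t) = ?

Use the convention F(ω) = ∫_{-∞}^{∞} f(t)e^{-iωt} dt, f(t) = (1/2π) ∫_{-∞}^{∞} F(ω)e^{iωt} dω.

f(t) = \frac{5 \cos{\left(2 t \right)}}{t^{2} + 1}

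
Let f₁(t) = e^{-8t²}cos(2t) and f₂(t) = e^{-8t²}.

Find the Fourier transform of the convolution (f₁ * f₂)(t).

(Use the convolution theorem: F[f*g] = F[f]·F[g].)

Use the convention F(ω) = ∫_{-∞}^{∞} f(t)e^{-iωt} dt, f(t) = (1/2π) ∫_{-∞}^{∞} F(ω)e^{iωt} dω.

F[f₁*f₂](ω) = \frac{\pi \left(e^{\frac{\omega}{4}} + 1\right) e^{- \frac{\omega^{2}}{16} - \frac{\omega}{8} - \frac{1}{8}}}{16}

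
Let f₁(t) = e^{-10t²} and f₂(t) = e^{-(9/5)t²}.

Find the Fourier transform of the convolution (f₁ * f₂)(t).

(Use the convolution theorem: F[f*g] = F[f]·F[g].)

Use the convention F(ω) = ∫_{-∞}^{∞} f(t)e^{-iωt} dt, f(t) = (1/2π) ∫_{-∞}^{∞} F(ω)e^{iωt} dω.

F[f₁*f₂](ω) = \frac{\sqrt{2} \pi e^{- \frac{59 \omega^{2}}{360}}}{6}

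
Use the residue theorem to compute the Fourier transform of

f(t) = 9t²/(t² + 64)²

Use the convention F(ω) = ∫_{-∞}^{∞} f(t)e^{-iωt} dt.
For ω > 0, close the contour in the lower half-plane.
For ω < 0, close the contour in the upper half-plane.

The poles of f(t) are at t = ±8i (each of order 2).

Let g(z) = f(z)e^{-iωz}; for large |z| the factor e^{-iωz} decays in the lower half-plane when ω > 0 and in the upper half-plane when ω < 0.

Case ω > 0 (lower half-plane, clockwise contour ⇒ F(ω) = -2πi·ΣRes):
  Res_{z = - 8 i} g(z) = \frac{9 i \left(1 - 8 \omega\right) e^{- 8 \omega}}{32} (pole of order 2)
  F(ω) = -2πi·ΣRes = \frac{9 \pi \left(1 - 8 \omega\right) e^{- 8 \omega}}{16}

Case ω < 0 (upper half-plane, counterclockwise contour ⇒ F(ω) = +2πi·ΣRes):
  Res_{z = 8 i} g(z) = \frac{9 i \left(- 8 \omega - 1\right) e^{8 \omega}}{32} (pole of order 2)
  F(ω) = 2πi·ΣRes = \frac{9 \pi \left(8 \omega + 1\right) e^{8 \omega}}{16}

Both cases combine into a single formula in |ω|:

F(ω) = \frac{9 \pi \left(1 - 8 \left|{\omega}\right|\right) e^{- 8 \left|{\omega}\right|}}{16}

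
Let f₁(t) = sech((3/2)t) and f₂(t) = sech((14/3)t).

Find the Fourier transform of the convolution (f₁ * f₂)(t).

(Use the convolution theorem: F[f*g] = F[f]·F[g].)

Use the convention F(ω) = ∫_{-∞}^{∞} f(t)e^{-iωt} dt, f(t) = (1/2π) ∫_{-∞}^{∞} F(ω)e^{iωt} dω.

F[f₁*f₂](ω) = \frac{\pi^{2}}{7 \cosh{\left(\frac{3 \pi \omega}{28} \right)} \cosh{\left(\frac{\pi \omega}{3} \right)}}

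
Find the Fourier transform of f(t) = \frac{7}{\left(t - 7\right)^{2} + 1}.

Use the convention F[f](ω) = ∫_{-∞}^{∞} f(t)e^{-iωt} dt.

F(ω) = 7 \pi e^{- 7 i \omega - \left|{\omega}\right|}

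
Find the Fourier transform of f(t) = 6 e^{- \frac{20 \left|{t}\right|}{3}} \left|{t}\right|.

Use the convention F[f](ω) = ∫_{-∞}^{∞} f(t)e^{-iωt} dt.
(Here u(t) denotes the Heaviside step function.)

F(ω) = \frac{108 \left(400 - 9 \omega^{2}\right)}{\left(9 \omega^{2} + 400\right)^{2}}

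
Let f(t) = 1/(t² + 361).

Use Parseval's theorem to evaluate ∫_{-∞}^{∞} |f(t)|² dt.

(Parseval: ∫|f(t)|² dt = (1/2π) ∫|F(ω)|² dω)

∫|f(t)|² dt = \frac{\pi}{13718}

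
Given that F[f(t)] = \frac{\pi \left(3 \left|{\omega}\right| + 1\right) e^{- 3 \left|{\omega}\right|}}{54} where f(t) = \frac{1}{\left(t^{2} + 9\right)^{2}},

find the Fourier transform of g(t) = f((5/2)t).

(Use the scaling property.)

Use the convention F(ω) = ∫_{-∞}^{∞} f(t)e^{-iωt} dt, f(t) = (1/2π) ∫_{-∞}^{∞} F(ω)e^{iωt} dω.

F[g](ω) = \frac{\pi \left(6 \left|{\omega}\right| + 5\right) e^{- \frac{6 \left|{\omega}\right|}{5}}}{675}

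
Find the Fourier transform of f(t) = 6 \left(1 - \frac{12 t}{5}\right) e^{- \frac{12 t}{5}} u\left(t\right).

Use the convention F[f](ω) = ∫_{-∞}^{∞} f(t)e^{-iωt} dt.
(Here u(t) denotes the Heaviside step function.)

F(ω) = \frac{150 i \omega}{- 25 \omega^{2} + 120 i \omega + 144}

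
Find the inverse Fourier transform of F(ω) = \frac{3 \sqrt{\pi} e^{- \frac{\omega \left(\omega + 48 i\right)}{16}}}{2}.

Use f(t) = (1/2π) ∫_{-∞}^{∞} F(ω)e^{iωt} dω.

f(t) = 3 e^{- 4 \left(t - 3\right)^{2}}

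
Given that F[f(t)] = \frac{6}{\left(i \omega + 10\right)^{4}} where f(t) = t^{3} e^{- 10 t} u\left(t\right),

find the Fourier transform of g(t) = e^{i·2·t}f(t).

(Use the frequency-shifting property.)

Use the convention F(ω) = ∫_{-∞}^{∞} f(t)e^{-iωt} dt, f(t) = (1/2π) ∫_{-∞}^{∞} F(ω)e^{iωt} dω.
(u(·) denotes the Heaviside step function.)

F[g](ω) = \frac{6}{\left(i \left(\omega - 2\right) + 10\right)^{4}}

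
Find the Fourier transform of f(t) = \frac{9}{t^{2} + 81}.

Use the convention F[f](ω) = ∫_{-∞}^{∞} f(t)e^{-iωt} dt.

F(ω) = \pi e^{- 9 \left|{\omega}\right|}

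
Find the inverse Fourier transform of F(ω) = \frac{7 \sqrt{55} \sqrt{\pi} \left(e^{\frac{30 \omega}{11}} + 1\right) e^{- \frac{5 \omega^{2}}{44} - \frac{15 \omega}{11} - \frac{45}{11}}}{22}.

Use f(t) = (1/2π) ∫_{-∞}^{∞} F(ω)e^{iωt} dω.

f(t) = 7 e^{- \frac{11 t^{2}}{5}} \cos{\left(6 t \right)}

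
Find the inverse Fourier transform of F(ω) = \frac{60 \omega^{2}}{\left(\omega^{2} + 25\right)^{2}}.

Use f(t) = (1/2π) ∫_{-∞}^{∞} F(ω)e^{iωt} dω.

f(t) = 3 \left(1 - 5 \left|{t}\right|\right) e^{- 5 \left|{t}\right|}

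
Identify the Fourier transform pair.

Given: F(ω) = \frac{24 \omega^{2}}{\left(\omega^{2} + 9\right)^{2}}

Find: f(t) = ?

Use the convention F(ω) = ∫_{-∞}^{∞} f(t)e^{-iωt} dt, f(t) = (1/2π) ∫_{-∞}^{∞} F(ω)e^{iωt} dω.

f(t) = 2 \left(1 - 3 \left|{t}\right|\right) e^{- 3 \left|{t}\right|}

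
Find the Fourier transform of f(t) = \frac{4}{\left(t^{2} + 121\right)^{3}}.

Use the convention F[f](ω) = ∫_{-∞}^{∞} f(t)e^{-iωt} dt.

F(ω) = \frac{\pi \left(121 \omega^{2} + 33 \left|{\omega}\right| + 3\right) e^{- 11 \left|{\omega}\right|}}{322102}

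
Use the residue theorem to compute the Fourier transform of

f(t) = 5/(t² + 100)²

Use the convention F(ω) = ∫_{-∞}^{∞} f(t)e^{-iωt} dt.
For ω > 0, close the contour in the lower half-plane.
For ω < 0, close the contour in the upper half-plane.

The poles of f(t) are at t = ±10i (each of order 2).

Let g(z) = f(z)e^{-iωz}; for large |z| the factor e^{-iωz} decays in the lower half-plane when ω > 0 and in the upper half-plane when ω < 0.

Case ω > 0 (lower half-plane, clockwise contour ⇒ F(ω) = -2πi·ΣRes):
  Res_{z = - 10 i} g(z) = \frac{i \left(10 \omega + 1\right) e^{- 10 \omega}}{800} (pole of order 2)
  F(ω) = -2πi·ΣRes = \frac{\pi \left(10 \omega + 1\right) e^{- 10 \omega}}{400}

Case ω < 0 (upper half-plane, counterclockwise contour ⇒ F(ω) = +2πi·ΣRes):
  Res_{z = 10 i} g(z) = \frac{i \left(10 \omega - 1\right) e^{10 \omega}}{800} (pole of order 2)
  F(ω) = 2πi·ΣRes = \frac{\pi \left(1 - 10 \omega\right) e^{10 \omega}}{400}

Both cases combine into a single formula in |ω|:

F(ω) = \frac{\pi \left(10 \left|{\omega}\right| + 1\right) e^{- 10 \left|{\omega}\right|}}{400}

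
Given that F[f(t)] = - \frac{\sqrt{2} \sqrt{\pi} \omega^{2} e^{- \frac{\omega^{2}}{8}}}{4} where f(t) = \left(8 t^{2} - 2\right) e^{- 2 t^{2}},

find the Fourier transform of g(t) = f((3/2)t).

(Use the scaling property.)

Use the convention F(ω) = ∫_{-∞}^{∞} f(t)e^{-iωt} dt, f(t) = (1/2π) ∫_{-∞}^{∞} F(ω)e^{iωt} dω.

F[g](ω) = - \frac{2 \sqrt{2} \sqrt{\pi} \omega^{2} e^{- \frac{\omega^{2}}{18}}}{27}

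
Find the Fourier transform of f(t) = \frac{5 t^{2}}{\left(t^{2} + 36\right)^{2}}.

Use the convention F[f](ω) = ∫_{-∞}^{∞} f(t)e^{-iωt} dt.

F(ω) = \frac{5 \pi \left(1 - 6 \left|{\omega}\right|\right) e^{- 6 \left|{\omega}\right|}}{12}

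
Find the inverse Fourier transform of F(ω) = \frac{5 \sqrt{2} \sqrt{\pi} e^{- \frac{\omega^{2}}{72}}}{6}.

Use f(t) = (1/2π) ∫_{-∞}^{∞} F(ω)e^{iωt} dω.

f(t) = 5 e^{- 18 t^{2}}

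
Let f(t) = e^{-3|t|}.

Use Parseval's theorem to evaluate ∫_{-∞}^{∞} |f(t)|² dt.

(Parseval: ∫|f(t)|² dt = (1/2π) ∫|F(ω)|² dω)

∫|f(t)|² dt = \frac{1}{3}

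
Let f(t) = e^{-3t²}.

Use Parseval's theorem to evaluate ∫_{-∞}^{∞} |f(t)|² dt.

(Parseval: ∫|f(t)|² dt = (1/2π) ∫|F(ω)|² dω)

∫|f(t)|² dt = \frac{\sqrt{6} \sqrt{\pi}}{6}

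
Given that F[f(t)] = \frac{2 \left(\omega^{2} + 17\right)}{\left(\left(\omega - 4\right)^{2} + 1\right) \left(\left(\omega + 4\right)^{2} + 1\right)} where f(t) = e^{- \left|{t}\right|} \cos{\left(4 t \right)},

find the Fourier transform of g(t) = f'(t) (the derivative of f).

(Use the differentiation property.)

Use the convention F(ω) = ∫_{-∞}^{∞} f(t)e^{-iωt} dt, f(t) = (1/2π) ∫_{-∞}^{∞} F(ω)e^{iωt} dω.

F[g](ω) = \frac{2 i \omega \left(\omega^{2} + 17\right)}{\omega^{4} - 30 \omega^{2} + 289}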